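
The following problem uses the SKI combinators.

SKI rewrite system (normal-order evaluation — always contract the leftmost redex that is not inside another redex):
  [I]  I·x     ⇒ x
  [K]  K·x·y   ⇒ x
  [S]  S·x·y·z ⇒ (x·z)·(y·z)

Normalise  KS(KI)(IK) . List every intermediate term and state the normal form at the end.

Answer: normal form = SK  (in 2 steps)

Reduction:
  start: KS(KI)(IK)
  [1] S(IK)
  [2] SK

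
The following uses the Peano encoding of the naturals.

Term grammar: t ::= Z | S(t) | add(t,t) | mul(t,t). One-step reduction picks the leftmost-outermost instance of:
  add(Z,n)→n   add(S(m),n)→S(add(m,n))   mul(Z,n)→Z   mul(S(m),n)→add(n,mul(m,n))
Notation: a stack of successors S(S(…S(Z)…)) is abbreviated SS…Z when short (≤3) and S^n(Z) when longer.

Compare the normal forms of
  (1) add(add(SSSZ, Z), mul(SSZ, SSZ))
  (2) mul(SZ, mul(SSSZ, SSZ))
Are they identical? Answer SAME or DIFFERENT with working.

Answer: DIFFERENT — A ⇓ S^7(Z), B ⇓ S^6(Z)

Derivation:
Term A:
  start: add(add(SSSZ, Z), mul(SSZ, SSZ))
  [1] add(S(add(SSZ, Z)), mul(SSZ, SSZ))
  [2] S(add(add(SSZ, Z), mul(SSZ, SSZ)))
  [3] S(add(S(add(SZ, Z)), mul(SSZ, SSZ)))
  [4] S(S(add(add(SZ, Z), mul(SSZ, SSZ))))
  [5] S(S(add(S(add(Z, Z)), mul(SSZ, SSZ))))
  [6] S(S(S(add(add(Z, Z), mul(SSZ, SSZ)))))
  [7] S(S(S(add(Z, mul(SSZ, SSZ)))))
  [8] S(S(S(mul(SSZ, SSZ))))
  [9] S(S(S(add(SSZ, mul(SZ, SSZ)))))
  [10] S(S(S(S(add(SZ, mul(SZ, SSZ))))))
  [11] S(S(S(S(S(add(Z, mul(SZ, SSZ)))))))
  [12] S(S(S(S(S(mul(SZ, SSZ))))))
  [13] S(S(S(S(S(add(SSZ, mul(Z, SSZ)))))))
  [14] S(S(S(S(S(S(add(SZ, mul(Z, SSZ))))))))
  [15] S(S(S(S(S(S(S(add(Z, mul(Z, SSZ)))))))))
  [16] S(S(S(S(S(S(S(mul(Z, SSZ))))))))
  [17] S^7(Z)

Term B:
  start: mul(SZ, mul(SSSZ, SSZ))
  [1] add(mul(SSSZ, SSZ), mul(Z, mul(SSSZ, SSZ)))
  [2] add(add(SSZ, mul(SSZ, SSZ)), mul(Z, mul(SSSZ, SSZ)))
  [3] add(S(add(SZ, mul(SSZ, SSZ))), mul(Z, mul(SSSZ, SSZ)))
  [4] S(add(add(SZ, mul(SSZ, SSZ)), mul(Z, mul(SSSZ, SSZ))))
  [5] S(add(S(add(Z, mul(SSZ, SSZ))), mul(Z, mul(SSSZ, SSZ))))
  [6] S(S(add(add(Z, mul(SSZ, SSZ)), mul(Z, mul(SSSZ, SSZ)))))
  [7] S(S(add(mul(SSZ, SSZ), mul(Z, mul(SSSZ, SSZ)))))
  [8] S(S(add(add(SSZ, mul(SZ, SSZ)), mul(Z, mul(SSSZ, SSZ)))))
  [9] S(S(add(S(add(SZ, mul(SZ, SSZ))), mul(Z, mul(SSSZ, SSZ)))))
  [10] S(S(S(add(add(SZ, mul(SZ, SSZ)), mul(Z, mul(SSSZ, SSZ))))))
  [11] S(S(S(add(S(add(Z, mul(SZ, SSZ))), mul(Z, mul(SSSZ, SSZ))))))
  [12] S(S(S(S(add(add(Z, mul(SZ, SSZ)), mul(Z, mul(SSSZ, SSZ)))))))
  [13] S(S(S(S(add(mul(SZ, SSZ), mul(Z, mul(SSSZ, SSZ)))))))
  [14] S(S(S(S(add(add(SSZ, mul(Z, SSZ)), mul(Z, mul(SSSZ, SSZ)))))))
  [15] S(S(S(S(add(S(add(SZ, mul(Z, SSZ))), mul(Z, mul(SSSZ, SSZ)))))))
  [16] S(S(S(S(S(add(add(SZ, mul(Z, SSZ)), mul(Z, mul(SSSZ, SSZ))))))))
  [17] S(S(S(S(S(add(S(add(Z, mul(Z, SSZ))), mul(Z, mul(SSSZ, SSZ))))))))
  [18] S(S(S(S(S(S(add(add(Z, mul(Z, SSZ)), mul(Z, mul(SSSZ, SSZ)))))))))
  [19] S(S(S(S(S(S(add(mul(Z, SSZ), mul(Z, mul(SSSZ, SSZ)))))))))
  [20] S(S(S(S(S(S(add(Z, mul(Z, mul(SSSZ, SSZ)))))))))
  [21] S(S(S(S(S(S(mul(Z, mul(SSSZ, SSZ))))))))
  [22] S^6(Z)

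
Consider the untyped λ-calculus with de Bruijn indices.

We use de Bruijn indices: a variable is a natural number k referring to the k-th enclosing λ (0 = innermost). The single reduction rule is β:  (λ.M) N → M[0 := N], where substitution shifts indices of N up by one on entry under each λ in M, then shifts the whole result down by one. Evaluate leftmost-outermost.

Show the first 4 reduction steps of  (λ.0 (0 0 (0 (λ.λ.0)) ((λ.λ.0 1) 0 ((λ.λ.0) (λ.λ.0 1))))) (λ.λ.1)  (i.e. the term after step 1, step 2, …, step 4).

Answer: after 4 steps: λ.(λ.λ.1) ((λ.λ.0 1) (λ.λ.1) ((λ.λ.0) (λ.λ.0 1)))

Working:
  start: (λ.0 (0 0 (0 (λ.λ.0)) ((λ.λ.0 1) 0 ((λ.λ.0) (λ.λ.0 1))))) (λ.λ.1)
  →1  (λ.λ.1) ((λ.λ.1) (λ.λ.1) ((λ.λ.1) (λ.λ.0)) ((λ.λ.0 1) (λ.λ.1) ((λ.λ.0) (λ.λ.0 1))))
  →2  λ.(λ.λ.1) (λ.λ.1) ((λ.λ.1) (λ.λ.0)) ((λ.λ.0 1) (λ.λ.1) ((λ.λ.0) (λ.λ.0 1)))
  →3  λ.(λ.λ.λ.1) ((λ.λ.1) (λ.λ.0)) ((λ.λ.0 1) (λ.λ.1) ((λ.λ.0) (λ.λ.0 1)))
  →4  λ.(λ.λ.1) ((λ.λ.0 1) (λ.λ.1) ((λ.λ.0) (λ.λ.0 1)))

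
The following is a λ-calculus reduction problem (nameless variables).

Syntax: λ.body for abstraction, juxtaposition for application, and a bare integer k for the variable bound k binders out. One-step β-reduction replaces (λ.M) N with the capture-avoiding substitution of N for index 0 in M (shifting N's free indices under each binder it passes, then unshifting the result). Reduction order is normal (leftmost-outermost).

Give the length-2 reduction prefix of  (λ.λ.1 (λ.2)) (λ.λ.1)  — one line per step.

Answer: after 2 steps: λ.λ.λ.λ.λ.1

Working:
  start: (λ.λ.1 (λ.2)) (λ.λ.1)
  →1  λ.(λ.λ.1) (λ.λ.λ.1)
  →2  λ.λ.λ.λ.λ.1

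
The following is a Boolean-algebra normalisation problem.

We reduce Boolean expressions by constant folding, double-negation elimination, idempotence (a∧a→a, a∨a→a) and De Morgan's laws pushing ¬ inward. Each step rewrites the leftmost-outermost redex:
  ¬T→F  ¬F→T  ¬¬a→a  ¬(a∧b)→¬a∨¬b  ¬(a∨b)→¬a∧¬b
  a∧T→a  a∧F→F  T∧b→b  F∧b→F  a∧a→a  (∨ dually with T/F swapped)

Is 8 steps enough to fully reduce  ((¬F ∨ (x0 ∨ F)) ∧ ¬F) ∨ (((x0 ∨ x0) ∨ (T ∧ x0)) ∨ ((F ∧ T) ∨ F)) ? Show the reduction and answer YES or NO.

Answer: YES — reaches normal form T in 5 ≤ 8 steps

Working:
  start: ((¬F ∨ (x0 ∨ F)) ∧ ¬F) ∨ (((x0 ∨ x0) ∨ (T ∧ x0)) ∨ ((F ∧ T) ∨ F))
  [1] ((T ∨ (x0 ∨ F)) ∧ ¬F) ∨ (((x0 ∨ x0) ∨ (T ∧ x0)) ∨ ((F ∧ T) ∨ F))
  [2] (T ∧ ¬F) ∨ (((x0 ∨ x0) ∨ (T ∧ x0)) ∨ ((F ∧ T) ∨ F))
  [3] ¬F ∨ (((x0 ∨ x0) ∨ (T ∧ x0)) ∨ ((F ∧ T) ∨ F))
  [4] T ∨ (((x0 ∨ x0) ∨ (T ∧ x0)) ∨ ((F ∧ T) ∨ F))
  [5] T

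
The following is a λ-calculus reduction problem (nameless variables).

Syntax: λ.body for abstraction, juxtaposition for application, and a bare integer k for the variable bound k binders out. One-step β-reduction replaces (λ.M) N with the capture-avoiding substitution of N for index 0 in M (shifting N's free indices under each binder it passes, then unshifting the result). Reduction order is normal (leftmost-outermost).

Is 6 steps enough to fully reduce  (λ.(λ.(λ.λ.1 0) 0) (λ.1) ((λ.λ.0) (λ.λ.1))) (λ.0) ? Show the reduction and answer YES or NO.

  start: (λ.(λ.(λ.λ.1 0) 0) (λ.1) ((λ.λ.0) (λ.λ.1))) (λ.0)
  step 1: (λ.(λ.λ.1 0) 0) (λ.λ.0) ((λ.λ.0) (λ.λ.1))
  step 2: (λ.λ.1 0) (λ.λ.0) ((λ.λ.0) (λ.λ.1))
  step 3: (λ.(λ.λ.0) 0) ((λ.λ.0) (λ.λ.1))
  step 4: (λ.λ.0) ((λ.λ.0) (λ.λ.1))
  step 5: λ.0

Answer: YES — reaches normal form λ.0 in 5 ≤ 6 steps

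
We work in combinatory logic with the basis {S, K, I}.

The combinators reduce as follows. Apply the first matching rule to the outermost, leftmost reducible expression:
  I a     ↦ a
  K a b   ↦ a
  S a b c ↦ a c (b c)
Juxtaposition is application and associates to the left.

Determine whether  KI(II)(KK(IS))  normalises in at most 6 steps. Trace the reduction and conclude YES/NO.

Answer: YES — reaches normal form K in 3 ≤ 6 steps

Derivation:
  start: KI(II)(KK(IS))
  step 1: I(KK(IS))
  step 2: KK(IS)
  step 3: K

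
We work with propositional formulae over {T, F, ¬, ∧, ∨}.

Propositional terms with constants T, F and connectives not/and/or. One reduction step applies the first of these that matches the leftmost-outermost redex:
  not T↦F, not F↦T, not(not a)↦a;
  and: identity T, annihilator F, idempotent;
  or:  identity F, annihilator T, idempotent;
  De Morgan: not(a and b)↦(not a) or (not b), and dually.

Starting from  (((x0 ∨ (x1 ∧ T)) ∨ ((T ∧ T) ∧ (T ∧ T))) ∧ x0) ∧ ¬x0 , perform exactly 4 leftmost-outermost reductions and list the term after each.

  start: (((x0 ∨ (x1 ∧ T)) ∨ ((T ∧ T) ∧ (T ∧ T))) ∧ x0) ∧ ¬x0
  [1] (((x0 ∨ x1) ∨ ((T ∧ T) ∧ (T ∧ T))) ∧ x0) ∧ ¬x0
  [2] (((x0 ∨ x1) ∨ (T ∧ T)) ∧ x0) ∧ ¬x0
  [3] (((x0 ∨ x1) ∨ T) ∧ x0) ∧ ¬x0
  [4] (T ∧ x0) ∧ ¬x0

Answer: after 4 steps: (T ∧ x0) ∧ ¬x0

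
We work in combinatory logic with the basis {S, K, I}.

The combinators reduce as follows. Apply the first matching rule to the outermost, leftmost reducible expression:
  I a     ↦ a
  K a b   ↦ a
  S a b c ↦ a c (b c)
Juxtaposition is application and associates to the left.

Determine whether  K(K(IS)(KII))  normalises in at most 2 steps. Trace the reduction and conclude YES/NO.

Answer: YES — reaches normal form KS in 2 ≤ 2 steps

Reduction:
  start: K(K(IS)(KII))
  [1] K(IS)
  [2] KS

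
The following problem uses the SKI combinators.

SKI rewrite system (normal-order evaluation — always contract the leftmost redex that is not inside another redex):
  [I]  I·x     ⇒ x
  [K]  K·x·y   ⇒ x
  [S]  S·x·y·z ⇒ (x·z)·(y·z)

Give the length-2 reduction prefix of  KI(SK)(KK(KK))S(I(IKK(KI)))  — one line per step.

  start: KI(SK)(KK(KK))S(I(IKK(KI)))
  [1] I(KK(KK))S(I(IKK(KI)))
  [2] KK(KK)S(I(IKK(KI)))

Answer: after 2 steps: KK(KK)S(I(IKK(KI)))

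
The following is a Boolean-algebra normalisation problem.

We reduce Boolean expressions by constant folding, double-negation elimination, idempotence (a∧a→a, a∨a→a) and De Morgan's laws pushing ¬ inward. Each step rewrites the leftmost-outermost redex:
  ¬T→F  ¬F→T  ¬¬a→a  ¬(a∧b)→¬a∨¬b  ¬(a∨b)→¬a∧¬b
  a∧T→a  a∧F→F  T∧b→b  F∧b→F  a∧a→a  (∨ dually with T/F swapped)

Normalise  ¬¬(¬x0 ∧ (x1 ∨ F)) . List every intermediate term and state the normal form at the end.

  start: ¬¬(¬x0 ∧ (x1 ∨ F))
  [1] ¬x0 ∧ (x1 ∨ F)
  [2] ¬x0 ∧ x1

Answer: normal form = ¬x0 ∧ x1  (in 2 steps)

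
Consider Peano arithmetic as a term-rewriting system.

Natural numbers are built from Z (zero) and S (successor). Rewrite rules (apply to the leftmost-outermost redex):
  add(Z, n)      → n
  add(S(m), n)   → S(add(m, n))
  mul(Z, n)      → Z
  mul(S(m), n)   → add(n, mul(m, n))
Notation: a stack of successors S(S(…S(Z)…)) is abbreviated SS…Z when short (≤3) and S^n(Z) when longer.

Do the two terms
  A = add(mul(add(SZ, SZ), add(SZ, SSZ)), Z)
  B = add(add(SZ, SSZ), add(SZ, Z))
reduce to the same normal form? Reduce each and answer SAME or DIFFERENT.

Term A:
  start: add(mul(add(SZ, SZ), add(SZ, SSZ)), Z)
  [1] add(mul(S(add(Z, SZ)), add(SZ, SSZ)), Z)
  [2] add(add(add(SZ, SSZ), mul(add(Z, SZ), add(SZ, SSZ))), Z)
  [3] add(add(S(add(Z, SSZ)), mul(add(Z, SZ), add(SZ, SSZ))), Z)
  [4] add(S(add(add(Z, SSZ), mul(add(Z, SZ), add(SZ, SSZ)))), Z)
  [5] S(add(add(add(Z, SSZ), mul(add(Z, SZ), add(SZ, SSZ))), Z))
  [6] S(add(add(SSZ, mul(add(Z, SZ), add(SZ, SSZ))), Z))
  [7] S(add(S(add(SZ, mul(add(Z, SZ), add(SZ, SSZ)))), Z))
  [8] S(S(add(add(SZ, mul(add(Z, SZ), add(SZ, SSZ))), Z)))
  [9] S(S(add(S(add(Z, mul(add(Z, SZ), add(SZ, SSZ)))), Z)))
  [10] S(S(S(add(add(Z, mul(add(Z, SZ), add(SZ, SSZ))), Z))))
  [11] S(S(S(add(mul(add(Z, SZ), add(SZ, SSZ)), Z))))
  [12] S(S(S(add(mul(SZ, add(SZ, SSZ)), Z))))
  [13] S(S(S(add(add(add(SZ, SSZ), mul(Z, add(SZ, SSZ))), Z))))
  [14] S(S(S(add(add(S(add(Z, SSZ)), mul(Z, add(SZ, SSZ))), Z))))
  [15] S(S(S(add(S(add(add(Z, SSZ), mul(Z, add(SZ, SSZ)))), Z))))
  [16] S(S(S(S(add(add(add(Z, SSZ), mul(Z, add(SZ, SSZ))), Z)))))
  [17] S(S(S(S(add(add(SSZ, mul(Z, add(SZ, SSZ))), Z)))))
  [18] S(S(S(S(add(S(add(SZ, mul(Z, add(SZ, SSZ)))), Z)))))
  [19] S(S(S(S(S(add(add(SZ, mul(Z, add(SZ, SSZ))), Z))))))
  [20] S(S(S(S(S(add(S(add(Z, mul(Z, add(SZ, SSZ)))), Z))))))
  [21] S(S(S(S(S(S(add(add(Z, mul(Z, add(SZ, SSZ))), Z)))))))
  [22] S(S(S(S(S(S(add(mul(Z, add(SZ, SSZ)), Z)))))))
  [23] S(S(S(S(S(S(add(Z, Z)))))))
  [24] S^6(Z)

Term B:
  start: add(add(SZ, SSZ), add(SZ, Z))
  [1] add(S(add(Z, SSZ)), add(SZ, Z))
  [2] S(add(add(Z, SSZ), add(SZ, Z)))
  [3] S(add(SSZ, add(SZ, Z)))
  [4] S(S(add(SZ, add(SZ, Z))))
  [5] S(S(S(add(Z, add(SZ, Z)))))
  [6] S(S(S(add(SZ, Z))))
  [7] S(S(S(S(add(Z, Z)))))
  [8] S^4(Z)

Answer: DIFFERENT — A ⇓ S^6(Z), B ⇓ S^4(Z)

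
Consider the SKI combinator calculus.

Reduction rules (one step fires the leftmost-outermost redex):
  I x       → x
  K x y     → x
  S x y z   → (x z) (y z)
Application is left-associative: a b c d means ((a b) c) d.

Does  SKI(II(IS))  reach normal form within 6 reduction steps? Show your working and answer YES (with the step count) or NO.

Answer: YES — reaches normal form S in 5 ≤ 6 steps

Derivation:
  start: SKI(II(IS))
  step 1: K(II(IS))(I(II(IS)))
  step 2: II(IS)
  step 3: I(IS)
  step 4: IS
  step 5: S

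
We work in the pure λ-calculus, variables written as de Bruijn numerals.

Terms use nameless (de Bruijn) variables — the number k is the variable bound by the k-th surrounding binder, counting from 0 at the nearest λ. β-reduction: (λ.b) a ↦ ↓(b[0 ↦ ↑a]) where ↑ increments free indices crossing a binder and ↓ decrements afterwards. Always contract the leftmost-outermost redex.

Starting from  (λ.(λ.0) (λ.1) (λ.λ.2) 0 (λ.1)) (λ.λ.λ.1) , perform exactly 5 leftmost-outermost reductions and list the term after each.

  start: (λ.(λ.0) (λ.1) (λ.λ.2) 0 (λ.1)) (λ.λ.λ.1)
  step 1: (λ.0) (λ.λ.λ.λ.1) (λ.λ.λ.λ.λ.1) (λ.λ.λ.1) (λ.λ.λ.λ.1)
  step 2: (λ.λ.λ.λ.1) (λ.λ.λ.λ.λ.1) (λ.λ.λ.1) (λ.λ.λ.λ.1)
  step 3: (λ.λ.λ.1) (λ.λ.λ.1) (λ.λ.λ.λ.1)
  step 4: (λ.λ.1) (λ.λ.λ.λ.1)
  step 5: λ.λ.λ.λ.λ.1

Answer: after 5 steps: λ.λ.λ.λ.λ.1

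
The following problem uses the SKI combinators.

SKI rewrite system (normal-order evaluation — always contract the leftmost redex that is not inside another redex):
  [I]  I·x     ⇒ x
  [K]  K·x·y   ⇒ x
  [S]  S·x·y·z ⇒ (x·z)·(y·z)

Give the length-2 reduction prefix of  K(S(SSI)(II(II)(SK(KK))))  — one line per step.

  start: K(S(SSI)(II(II)(SK(KK))))
  →1  K(S(SSI)(I(II)(SK(KK))))
  →2  K(S(SSI)(II(SK(KK))))

Answer: after 2 steps: K(S(SSI)(II(SK(KK))))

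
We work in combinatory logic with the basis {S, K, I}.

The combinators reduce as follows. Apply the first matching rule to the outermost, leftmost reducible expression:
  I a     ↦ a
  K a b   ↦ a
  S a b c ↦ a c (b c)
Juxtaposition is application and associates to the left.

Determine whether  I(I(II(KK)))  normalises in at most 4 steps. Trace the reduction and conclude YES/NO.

  start: I(I(II(KK)))
  →1  I(II(KK))
  →2  II(KK)
  →3  I(KK)
  →4  KK

Answer: YES — reaches normal form KK in 4 ≤ 4 steps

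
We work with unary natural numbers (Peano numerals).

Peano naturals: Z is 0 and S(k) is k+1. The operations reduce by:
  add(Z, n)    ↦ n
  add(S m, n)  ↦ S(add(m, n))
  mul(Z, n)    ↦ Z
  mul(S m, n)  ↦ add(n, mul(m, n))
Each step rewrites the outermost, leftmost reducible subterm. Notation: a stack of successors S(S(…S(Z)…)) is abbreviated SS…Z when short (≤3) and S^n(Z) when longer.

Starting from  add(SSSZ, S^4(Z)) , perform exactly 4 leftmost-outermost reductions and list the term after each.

  start: add(SSSZ, S^4(Z))
  [1] S(add(SSZ, S^4(Z)))
  [2] S(S(add(SZ, S^4(Z))))
  [3] S(S(S(add(Z, S^4(Z)))))
  [4] S^7(Z)

Answer: after 4 steps: S^7(Z)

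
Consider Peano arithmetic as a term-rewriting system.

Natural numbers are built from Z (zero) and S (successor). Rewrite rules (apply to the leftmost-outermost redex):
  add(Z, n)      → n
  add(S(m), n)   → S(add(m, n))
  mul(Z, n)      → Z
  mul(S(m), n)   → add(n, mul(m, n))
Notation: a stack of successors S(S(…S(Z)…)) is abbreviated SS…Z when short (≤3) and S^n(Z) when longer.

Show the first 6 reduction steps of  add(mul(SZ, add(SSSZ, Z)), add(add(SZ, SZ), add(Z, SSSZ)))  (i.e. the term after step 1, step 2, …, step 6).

  start: add(mul(SZ, add(SSSZ, Z)), add(add(SZ, SZ), add(Z, SSSZ)))
  [1] add(add(add(SSSZ, Z), mul(Z, add(SSSZ, Z))), add(add(SZ, SZ), add(Z, SSSZ)))
  [2] add(add(S(add(SSZ, Z)), mul(Z, add(SSSZ, Z))), add(add(SZ, SZ), add(Z, SSSZ)))
  [3] add(S(add(add(SSZ, Z), mul(Z, add(SSSZ, Z)))), add(add(SZ, SZ), add(Z, SSSZ)))
  [4] S(add(add(add(SSZ, Z), mul(Z, add(SSSZ, Z))), add(add(SZ, SZ), add(Z, SSSZ))))
  [5] S(add(add(S(add(SZ, Z)), mul(Z, add(SSSZ, Z))), add(add(SZ, SZ), add(Z, SSSZ))))
  [6] S(add(S(add(add(SZ, Z), mul(Z, add(SSSZ, Z)))), add(add(SZ, SZ), add(Z, SSSZ))))

Answer: after 6 steps: S(add(S(add(add(SZ, Z), mul(Z, add(SSSZ, Z)))), add(add(SZ, SZ), add(Z, SSSZ))))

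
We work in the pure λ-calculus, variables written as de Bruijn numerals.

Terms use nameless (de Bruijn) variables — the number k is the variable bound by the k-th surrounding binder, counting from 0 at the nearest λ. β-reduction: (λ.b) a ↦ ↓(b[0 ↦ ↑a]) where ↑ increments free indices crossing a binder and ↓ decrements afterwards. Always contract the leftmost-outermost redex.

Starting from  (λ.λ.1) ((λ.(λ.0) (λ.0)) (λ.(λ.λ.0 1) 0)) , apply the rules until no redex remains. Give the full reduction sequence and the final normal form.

  start: (λ.λ.1) ((λ.(λ.0) (λ.0)) (λ.(λ.λ.0 1) 0))
  step 1: λ.(λ.(λ.0) (λ.0)) (λ.(λ.λ.0 1) 0)
  step 2: λ.(λ.0) (λ.0)
  step 3: λ.λ.0

Answer: normal form = λ.λ.0  (in 3 steps)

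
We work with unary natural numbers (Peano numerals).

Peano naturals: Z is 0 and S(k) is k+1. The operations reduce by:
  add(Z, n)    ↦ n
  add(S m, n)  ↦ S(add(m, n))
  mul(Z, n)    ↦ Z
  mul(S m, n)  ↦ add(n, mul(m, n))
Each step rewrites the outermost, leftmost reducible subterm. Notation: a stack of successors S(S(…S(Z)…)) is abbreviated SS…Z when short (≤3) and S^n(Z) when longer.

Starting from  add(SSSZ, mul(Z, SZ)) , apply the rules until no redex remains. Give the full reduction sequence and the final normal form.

  start: add(SSSZ, mul(Z, SZ))
  →1  S(add(SSZ, mul(Z, SZ)))
  →2  S(S(add(SZ, mul(Z, SZ))))
  →3  S(S(S(add(Z, mul(Z, SZ)))))
  →4  S(S(S(mul(Z, SZ))))
  →5  SSSZ

Answer: normal form = SSSZ  (in 5 steps)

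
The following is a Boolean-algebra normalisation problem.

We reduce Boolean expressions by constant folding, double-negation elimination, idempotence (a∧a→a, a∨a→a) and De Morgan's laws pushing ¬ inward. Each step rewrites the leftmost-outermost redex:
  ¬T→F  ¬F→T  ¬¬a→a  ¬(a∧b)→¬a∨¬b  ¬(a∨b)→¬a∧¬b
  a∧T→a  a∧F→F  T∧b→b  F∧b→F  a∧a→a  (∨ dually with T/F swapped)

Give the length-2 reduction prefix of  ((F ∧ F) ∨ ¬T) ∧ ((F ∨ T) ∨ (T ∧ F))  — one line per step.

Answer: after 2 steps: ¬T ∧ ((F ∨ T) ∨ (T ∧ F))

Derivation:
  start: ((F ∧ F) ∨ ¬T) ∧ ((F ∨ T) ∨ (T ∧ F))
  →1  (F ∨ ¬T) ∧ ((F ∨ T) ∨ (T ∧ F))
  →2  ¬T ∧ ((F ∨ T) ∨ (T ∧ F))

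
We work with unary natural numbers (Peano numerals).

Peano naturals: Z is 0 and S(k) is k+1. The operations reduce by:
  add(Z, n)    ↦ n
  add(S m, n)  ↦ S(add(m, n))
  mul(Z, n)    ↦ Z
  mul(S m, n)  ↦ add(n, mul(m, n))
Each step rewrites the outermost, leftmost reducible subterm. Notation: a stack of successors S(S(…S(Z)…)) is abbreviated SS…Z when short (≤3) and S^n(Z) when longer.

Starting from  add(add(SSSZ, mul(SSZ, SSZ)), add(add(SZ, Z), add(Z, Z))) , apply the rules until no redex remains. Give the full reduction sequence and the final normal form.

  start: add(add(SSSZ, mul(SSZ, SSZ)), add(add(SZ, Z), add(Z, Z)))
  step 1: add(S(add(SSZ, mul(SSZ, SSZ))), add(add(SZ, Z), add(Z, Z)))
  step 2: S(add(add(SSZ, mul(SSZ, SSZ)), add(add(SZ, Z), add(Z, Z))))
  step 3: S(add(S(add(SZ, mul(SSZ, SSZ))), add(add(SZ, Z), add(Z, Z))))
  step 4: S(S(add(add(SZ, mul(SSZ, SSZ)), add(add(SZ, Z), add(Z, Z)))))
  step 5: S(S(add(S(add(Z, mul(SSZ, SSZ))), add(add(SZ, Z), add(Z, Z)))))
  step 6: S(S(S(add(add(Z, mul(SSZ, SSZ)), add(add(SZ, Z), add(Z, Z))))))
  step 7: S(S(S(add(mul(SSZ, SSZ), add(add(SZ, Z), add(Z, Z))))))
  step 8: S(S(S(add(add(SSZ, mul(SZ, SSZ)), add(add(SZ, Z), add(Z, Z))))))
  step 9: S(S(S(add(S(add(SZ, mul(SZ, SSZ))), add(add(SZ, Z), add(Z, Z))))))
  step 10: S(S(S(S(add(add(SZ, mul(SZ, SSZ)), add(add(SZ, Z), add(Z, Z)))))))
  step 11: S(S(S(S(add(S(add(Z, mul(SZ, SSZ))), add(add(SZ, Z), add(Z, Z)))))))
  step 12: S(S(S(S(S(add(add(Z, mul(SZ, SSZ)), add(add(SZ, Z), add(Z, Z))))))))
  step 13: S(S(S(S(S(add(mul(SZ, SSZ), add(add(SZ, Z), add(Z, Z))))))))
  step 14: S(S(S(S(S(add(add(SSZ, mul(Z, SSZ)), add(add(SZ, Z), add(Z, Z))))))))
  step 15: S(S(S(S(S(add(S(add(SZ, mul(Z, SSZ))), add(add(SZ, Z), add(Z, Z))))))))
  step 16: S(S(S(S(S(S(add(add(SZ, mul(Z, SSZ)), add(add(SZ, Z), add(Z, Z)))))))))
  step 17: S(S(S(S(S(S(add(S(add(Z, mul(Z, SSZ))), add(add(SZ, Z), add(Z, Z)))))))))
  step 18: S(S(S(S(S(S(S(add(add(Z, mul(Z, SSZ)), add(add(SZ, Z), add(Z, Z))))))))))
  step 19: S(S(S(S(S(S(S(add(mul(Z, SSZ), add(add(SZ, Z), add(Z, Z))))))))))
  step 20: S(S(S(S(S(S(S(add(Z, add(add(SZ, Z), add(Z, Z))))))))))
  step 21: S(S(S(S(S(S(S(add(add(SZ, Z), add(Z, Z)))))))))
  step 22: S(S(S(S(S(S(S(add(S(add(Z, Z)), add(Z, Z)))))))))
  step 23: S(S(S(S(S(S(S(S(add(add(Z, Z), add(Z, Z))))))))))
  step 24: S(S(S(S(S(S(S(S(add(Z, add(Z, Z))))))))))
  step 25: S(S(S(S(S(S(S(S(add(Z, Z)))))))))
  step 26: S^8(Z)

Answer: normal form = S^8(Z)  (in 26 steps)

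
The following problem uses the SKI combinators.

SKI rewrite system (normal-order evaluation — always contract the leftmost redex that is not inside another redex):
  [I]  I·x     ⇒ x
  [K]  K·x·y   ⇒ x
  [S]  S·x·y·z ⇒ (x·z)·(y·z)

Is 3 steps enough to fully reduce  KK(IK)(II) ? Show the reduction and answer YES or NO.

Answer: YES — reaches normal form KI in 2 ≤ 3 steps

Derivation:
  start: KK(IK)(II)
  [1] K(II)
  [2] KI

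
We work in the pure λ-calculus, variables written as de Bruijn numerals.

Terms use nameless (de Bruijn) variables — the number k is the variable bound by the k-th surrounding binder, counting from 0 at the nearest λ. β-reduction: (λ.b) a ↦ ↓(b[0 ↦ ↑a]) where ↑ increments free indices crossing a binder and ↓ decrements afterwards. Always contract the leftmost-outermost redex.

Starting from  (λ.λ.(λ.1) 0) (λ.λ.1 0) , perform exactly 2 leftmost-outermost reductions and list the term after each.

Answer: after 2 steps: λ.0

Derivation:
  start: (λ.λ.(λ.1) 0) (λ.λ.1 0)
  →1  λ.(λ.1) 0
  →2  λ.0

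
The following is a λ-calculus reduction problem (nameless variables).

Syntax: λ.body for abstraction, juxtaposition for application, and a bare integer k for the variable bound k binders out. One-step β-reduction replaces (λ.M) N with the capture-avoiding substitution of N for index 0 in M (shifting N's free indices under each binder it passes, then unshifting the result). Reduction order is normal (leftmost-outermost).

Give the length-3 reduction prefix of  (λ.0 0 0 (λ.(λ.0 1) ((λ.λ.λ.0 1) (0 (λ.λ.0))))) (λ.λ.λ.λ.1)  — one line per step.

  start: (λ.0 0 0 (λ.(λ.0 1) ((λ.λ.λ.0 1) (0 (λ.λ.0))))) (λ.λ.λ.λ.1)
  [1] (λ.λ.λ.λ.1) (λ.λ.λ.λ.1) (λ.λ.λ.λ.1) (λ.(λ.0 1) ((λ.λ.λ.0 1) (0 (λ.λ.0))))
  [2] (λ.λ.λ.1) (λ.λ.λ.λ.1) (λ.(λ.0 1) ((λ.λ.λ.0 1) (0 (λ.λ.0))))
  [3] (λ.λ.1) (λ.(λ.0 1) ((λ.λ.λ.0 1) (0 (λ.λ.0))))

Answer: after 3 steps: (λ.λ.1) (λ.(λ.0 1) ((λ.λ.λ.0 1) (0 (λ.λ.0))))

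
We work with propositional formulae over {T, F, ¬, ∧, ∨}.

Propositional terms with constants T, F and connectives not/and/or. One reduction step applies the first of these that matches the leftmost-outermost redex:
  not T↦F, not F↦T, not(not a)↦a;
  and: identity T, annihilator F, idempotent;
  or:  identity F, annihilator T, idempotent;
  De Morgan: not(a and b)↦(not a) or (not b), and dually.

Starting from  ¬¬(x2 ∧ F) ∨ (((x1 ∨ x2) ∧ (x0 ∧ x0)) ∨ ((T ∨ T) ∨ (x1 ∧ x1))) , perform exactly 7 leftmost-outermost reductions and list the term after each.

Answer: after 7 steps: T

Derivation:
  start: ¬¬(x2 ∧ F) ∨ (((x1 ∨ x2) ∧ (x0 ∧ x0)) ∨ ((T ∨ T) ∨ (x1 ∧ x1)))
  [1] (x2 ∧ F) ∨ (((x1 ∨ x2) ∧ (x0 ∧ x0)) ∨ ((T ∨ T) ∨ (x1 ∧ x1)))
  [2] F ∨ (((x1 ∨ x2) ∧ (x0 ∧ x0)) ∨ ((T ∨ T) ∨ (x1 ∧ x1)))
  [3] ((x1 ∨ x2) ∧ (x0 ∧ x0)) ∨ ((T ∨ T) ∨ (x1 ∧ x1))
  [4] ((x1 ∨ x2) ∧ x0) ∨ ((T ∨ T) ∨ (x1 ∧ x1))
  [5] ((x1 ∨ x2) ∧ x0) ∨ (T ∨ (x1 ∧ x1))
  [6] ((x1 ∨ x2) ∧ x0) ∨ T
  [7] T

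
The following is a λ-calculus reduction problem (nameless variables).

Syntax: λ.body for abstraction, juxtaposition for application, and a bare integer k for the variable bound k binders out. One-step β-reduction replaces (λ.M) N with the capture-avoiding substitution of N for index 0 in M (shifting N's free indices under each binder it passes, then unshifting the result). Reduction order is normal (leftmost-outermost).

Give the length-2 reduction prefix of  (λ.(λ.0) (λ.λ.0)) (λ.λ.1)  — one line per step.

  start: (λ.(λ.0) (λ.λ.0)) (λ.λ.1)
  step 1: (λ.0) (λ.λ.0)
  step 2: λ.λ.0

Answer: after 2 steps: λ.λ.0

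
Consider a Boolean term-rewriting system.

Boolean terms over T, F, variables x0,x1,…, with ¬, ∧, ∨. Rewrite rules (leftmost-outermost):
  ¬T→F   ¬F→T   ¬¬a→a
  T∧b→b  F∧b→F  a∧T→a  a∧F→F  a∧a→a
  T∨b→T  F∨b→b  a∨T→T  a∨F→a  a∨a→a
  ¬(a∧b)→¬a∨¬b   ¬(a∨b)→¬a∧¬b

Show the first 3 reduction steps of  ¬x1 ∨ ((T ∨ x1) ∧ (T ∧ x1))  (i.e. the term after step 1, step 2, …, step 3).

Answer: after 3 steps: ¬x1 ∨ x1

Working:
  start: ¬x1 ∨ ((T ∨ x1) ∧ (T ∧ x1))
  →1  ¬x1 ∨ (T ∧ (T ∧ x1))
  →2  ¬x1 ∨ (T ∧ x1)
  →3  ¬x1 ∨ x1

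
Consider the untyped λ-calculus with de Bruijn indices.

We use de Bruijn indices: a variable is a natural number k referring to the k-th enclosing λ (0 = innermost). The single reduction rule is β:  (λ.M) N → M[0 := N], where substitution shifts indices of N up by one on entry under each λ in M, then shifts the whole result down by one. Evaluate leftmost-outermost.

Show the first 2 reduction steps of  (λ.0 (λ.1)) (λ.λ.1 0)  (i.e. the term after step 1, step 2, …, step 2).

  start: (λ.0 (λ.1)) (λ.λ.1 0)
  [1] (λ.λ.1 0) (λ.λ.λ.1 0)
  [2] λ.(λ.λ.λ.1 0) 0

Answer: after 2 steps: λ.(λ.λ.λ.1 0) 0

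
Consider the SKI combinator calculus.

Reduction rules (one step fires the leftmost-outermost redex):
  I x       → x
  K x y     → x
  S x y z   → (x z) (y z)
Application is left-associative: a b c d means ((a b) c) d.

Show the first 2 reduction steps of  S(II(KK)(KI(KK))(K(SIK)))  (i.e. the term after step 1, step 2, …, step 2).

  start: S(II(KK)(KI(KK))(K(SIK)))
  →1  S(I(KK)(KI(KK))(K(SIK)))
  →2  S(KK(KI(KK))(K(SIK)))

Answer: after 2 steps: S(KK(KI(KK))(K(SIK)))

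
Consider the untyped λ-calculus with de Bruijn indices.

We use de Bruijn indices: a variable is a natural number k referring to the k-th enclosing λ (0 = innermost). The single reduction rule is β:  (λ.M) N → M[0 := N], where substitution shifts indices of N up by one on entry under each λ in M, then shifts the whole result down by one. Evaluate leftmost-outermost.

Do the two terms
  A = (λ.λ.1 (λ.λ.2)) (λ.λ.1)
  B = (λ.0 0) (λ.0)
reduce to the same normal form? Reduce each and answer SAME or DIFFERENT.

Term A:
  start: (λ.λ.1 (λ.λ.2)) (λ.λ.1)
  [1] λ.(λ.λ.1) (λ.λ.2)
  [2] λ.λ.λ.λ.3

Term B:
  start: (λ.0 0) (λ.0)
  [1] (λ.0) (λ.0)
  [2] λ.0

Answer: DIFFERENT — A ⇓ λ.λ.λ.λ.3, B ⇓ λ.0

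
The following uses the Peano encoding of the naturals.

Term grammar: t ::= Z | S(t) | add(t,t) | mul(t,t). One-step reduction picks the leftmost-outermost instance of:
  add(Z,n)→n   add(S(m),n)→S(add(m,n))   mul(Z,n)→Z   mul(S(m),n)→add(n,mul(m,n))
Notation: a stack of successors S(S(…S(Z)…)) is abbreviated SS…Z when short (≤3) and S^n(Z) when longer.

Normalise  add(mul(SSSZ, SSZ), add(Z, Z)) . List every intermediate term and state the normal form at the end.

Answer: normal form = S^6(Z)  (in 21 steps)

Working:
  start: add(mul(SSSZ, SSZ), add(Z, Z))
  [1] add(add(SSZ, mul(SSZ, SSZ)), add(Z, Z))
  [2] add(S(add(SZ, mul(SSZ, SSZ))), add(Z, Z))
  [3] S(add(add(SZ, mul(SSZ, SSZ)), add(Z, Z)))
  [4] S(add(S(add(Z, mul(SSZ, SSZ))), add(Z, Z)))
  [5] S(S(add(add(Z, mul(SSZ, SSZ)), add(Z, Z))))
  [6] S(S(add(mul(SSZ, SSZ), add(Z, Z))))
  [7] S(S(add(add(SSZ, mul(SZ, SSZ)), add(Z, Z))))
  [8] S(S(add(S(add(SZ, mul(SZ, SSZ))), add(Z, Z))))
  [9] S(S(S(add(add(SZ, mul(SZ, SSZ)), add(Z, Z)))))
  [10] S(S(S(add(S(add(Z, mul(SZ, SSZ))), add(Z, Z)))))
  [11] S(S(S(S(add(add(Z, mul(SZ, SSZ)), add(Z, Z))))))
  [12] S(S(S(S(add(mul(SZ, SSZ), add(Z, Z))))))
  [13] S(S(S(S(add(add(SSZ, mul(Z, SSZ)), add(Z, Z))))))
  [14] S(S(S(S(add(S(add(SZ, mul(Z, SSZ))), add(Z, Z))))))
  [15] S(S(S(S(S(add(add(SZ, mul(Z, SSZ)), add(Z, Z)))))))
  [16] S(S(S(S(S(add(S(add(Z, mul(Z, SSZ))), add(Z, Z)))))))
  [17] S(S(S(S(S(S(add(add(Z, mul(Z, SSZ)), add(Z, Z))))))))
  [18] S(S(S(S(S(S(add(mul(Z, SSZ), add(Z, Z))))))))
  [19] S(S(S(S(S(S(add(Z, add(Z, Z))))))))
  [20] S(S(S(S(S(S(add(Z, Z)))))))
  [21] S^6(Z)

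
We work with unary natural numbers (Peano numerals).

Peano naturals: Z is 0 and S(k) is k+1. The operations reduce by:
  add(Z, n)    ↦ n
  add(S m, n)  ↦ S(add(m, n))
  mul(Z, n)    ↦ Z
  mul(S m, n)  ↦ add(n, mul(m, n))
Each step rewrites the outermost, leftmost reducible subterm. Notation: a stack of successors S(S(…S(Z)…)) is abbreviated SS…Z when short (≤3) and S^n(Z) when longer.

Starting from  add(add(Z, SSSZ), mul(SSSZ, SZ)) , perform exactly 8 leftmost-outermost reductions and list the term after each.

  start: add(add(Z, SSSZ), mul(SSSZ, SZ))
  →1  add(SSSZ, mul(SSSZ, SZ))
  →2  S(add(SSZ, mul(SSSZ, SZ)))
  →3  S(S(add(SZ, mul(SSSZ, SZ))))
  →4  S(S(S(add(Z, mul(SSSZ, SZ)))))
  →5  S(S(S(mul(SSSZ, SZ))))
  →6  S(S(S(add(SZ, mul(SSZ, SZ)))))
  →7  S(S(S(S(add(Z, mul(SSZ, SZ))))))
  →8  S(S(S(S(mul(SSZ, SZ)))))

Answer: after 8 steps: S(S(S(S(mul(SSZ, SZ)))))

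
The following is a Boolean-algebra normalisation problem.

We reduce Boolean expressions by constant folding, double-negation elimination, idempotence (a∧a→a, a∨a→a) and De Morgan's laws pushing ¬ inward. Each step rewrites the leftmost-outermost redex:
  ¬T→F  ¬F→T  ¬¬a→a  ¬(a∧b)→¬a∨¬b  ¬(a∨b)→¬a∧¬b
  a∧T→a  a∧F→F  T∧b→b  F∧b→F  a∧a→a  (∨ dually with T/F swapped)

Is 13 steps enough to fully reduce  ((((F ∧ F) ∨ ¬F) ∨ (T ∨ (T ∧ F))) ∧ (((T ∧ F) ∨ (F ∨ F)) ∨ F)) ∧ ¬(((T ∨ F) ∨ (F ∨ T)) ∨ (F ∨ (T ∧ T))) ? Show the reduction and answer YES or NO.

  start: ((((F ∧ F) ∨ ¬F) ∨ (T ∨ (T ∧ F))) ∧ (((T ∧ F) ∨ (F ∨ F)) ∨ F)) ∧ ¬(((T ∨ F) ∨ (F ∨ T)) ∨ (F ∨ (T ∧ T)))
  →1  (((F ∨ ¬F) ∨ (T ∨ (T ∧ F))) ∧ (((T ∧ F) ∨ (F ∨ F)) ∨ F)) ∧ ¬(((T ∨ F) ∨ (F ∨ T)) ∨ (F ∨ (T ∧ T)))
  →2  ((¬F ∨ (T ∨ (T ∧ F))) ∧ (((T ∧ F) ∨ (F ∨ F)) ∨ F)) ∧ ¬(((T ∨ F) ∨ (F ∨ T)) ∨ (F ∨ (T ∧ T)))
  →3  ((T ∨ (T ∨ (T ∧ F))) ∧ (((T ∧ F) ∨ (F ∨ F)) ∨ F)) ∧ ¬(((T ∨ F) ∨ (F ∨ T)) ∨ (F ∨ (T ∧ T)))
  →4  (T ∧ (((T ∧ F) ∨ (F ∨ F)) ∨ F)) ∧ ¬(((T ∨ F) ∨ (F ∨ T)) ∨ (F ∨ (T ∧ T)))
  →5  (((T ∧ F) ∨ (F ∨ F)) ∨ F) ∧ ¬(((T ∨ F) ∨ (F ∨ T)) ∨ (F ∨ (T ∧ T)))
  →6  ((T ∧ F) ∨ (F ∨ F)) ∧ ¬(((T ∨ F) ∨ (F ∨ T)) ∨ (F ∨ (T ∧ T)))
  →7  (F ∨ (F ∨ F)) ∧ ¬(((T ∨ F) ∨ (F ∨ T)) ∨ (F ∨ (T ∧ T)))
  →8  (F ∨ F) ∧ ¬(((T ∨ F) ∨ (F ∨ T)) ∨ (F ∨ (T ∧ T)))
  →9  F ∧ ¬(((T ∨ F) ∨ (F ∨ T)) ∨ (F ∨ (T ∧ T)))
  →10  F

Answer: YES — reaches normal form F in 10 ≤ 13 steps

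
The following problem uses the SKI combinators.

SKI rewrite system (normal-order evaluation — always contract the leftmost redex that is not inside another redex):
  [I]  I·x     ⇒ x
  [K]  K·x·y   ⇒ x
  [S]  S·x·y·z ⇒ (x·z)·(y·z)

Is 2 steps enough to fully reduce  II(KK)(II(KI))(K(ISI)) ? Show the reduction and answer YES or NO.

Answer: NO — after 2 steps the term is KK(II(KI))(K(ISI)), not yet normal

Derivation:
  start: II(KK)(II(KI))(K(ISI))
  [1] I(KK)(II(KI))(K(ISI))
  [2] KK(II(KI))(K(ISI))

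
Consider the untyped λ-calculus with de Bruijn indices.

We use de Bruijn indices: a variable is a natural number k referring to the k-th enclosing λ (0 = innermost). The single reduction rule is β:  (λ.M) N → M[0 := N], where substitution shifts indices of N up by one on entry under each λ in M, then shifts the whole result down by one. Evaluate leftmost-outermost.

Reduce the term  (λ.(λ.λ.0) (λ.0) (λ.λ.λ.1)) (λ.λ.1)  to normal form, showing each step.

  start: (λ.(λ.λ.0) (λ.0) (λ.λ.λ.1)) (λ.λ.1)
  →1  (λ.λ.0) (λ.0) (λ.λ.λ.1)
  →2  (λ.0) (λ.λ.λ.1)
  →3  λ.λ.λ.1

Answer: normal form = λ.λ.λ.1  (in 3 steps)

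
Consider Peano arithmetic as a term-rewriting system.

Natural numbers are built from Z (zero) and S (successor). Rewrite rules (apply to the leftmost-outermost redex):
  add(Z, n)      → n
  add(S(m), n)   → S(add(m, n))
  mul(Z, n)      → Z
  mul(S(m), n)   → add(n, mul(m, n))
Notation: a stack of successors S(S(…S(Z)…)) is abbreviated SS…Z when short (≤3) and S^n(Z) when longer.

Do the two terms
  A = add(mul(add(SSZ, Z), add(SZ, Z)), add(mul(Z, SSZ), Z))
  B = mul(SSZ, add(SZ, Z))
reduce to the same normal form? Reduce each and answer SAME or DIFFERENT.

Term A:
  start: add(mul(add(SSZ, Z), add(SZ, Z)), add(mul(Z, SSZ), Z))
  [1] add(mul(S(add(SZ, Z)), add(SZ, Z)), add(mul(Z, SSZ), Z))
  [2] add(add(add(SZ, Z), mul(add(SZ, Z), add(SZ, Z))), add(mul(Z, SSZ), Z))
  [3] add(add(S(add(Z, Z)), mul(add(SZ, Z), add(SZ, Z))), add(mul(Z, SSZ), Z))
  [4] add(S(add(add(Z, Z), mul(add(SZ, Z), add(SZ, Z)))), add(mul(Z, SSZ), Z))
  [5] S(add(add(add(Z, Z), mul(add(SZ, Z), add(SZ, Z))), add(mul(Z, SSZ), Z)))
  [6] S(add(add(Z, mul(add(SZ, Z), add(SZ, Z))), add(mul(Z, SSZ), Z)))
  [7] S(add(mul(add(SZ, Z), add(SZ, Z)), add(mul(Z, SSZ), Z)))
  [8] S(add(mul(S(add(Z, Z)), add(SZ, Z)), add(mul(Z, SSZ), Z)))
  [9] S(add(add(add(SZ, Z), mul(add(Z, Z), add(SZ, Z))), add(mul(Z, SSZ), Z)))
  [10] S(add(add(S(add(Z, Z)), mul(add(Z, Z), add(SZ, Z))), add(mul(Z, SSZ), Z)))
  [11] S(add(S(add(add(Z, Z), mul(add(Z, Z), add(SZ, Z)))), add(mul(Z, SSZ), Z)))
  [12] S(S(add(add(add(Z, Z), mul(add(Z, Z), add(SZ, Z))), add(mul(Z, SSZ), Z))))
  [13] S(S(add(add(Z, mul(add(Z, Z), add(SZ, Z))), add(mul(Z, SSZ), Z))))
  [14] S(S(add(mul(add(Z, Z), add(SZ, Z)), add(mul(Z, SSZ), Z))))
  [15] S(S(add(mul(Z, add(SZ, Z)), add(mul(Z, SSZ), Z))))
  [16] S(S(add(Z, add(mul(Z, SSZ), Z))))
  [17] S(S(add(mul(Z, SSZ), Z)))
  [18] S(S(add(Z, Z)))
  [19] SSZ

Term B:
  start: mul(SSZ, add(SZ, Z))
  [1] add(add(SZ, Z), mul(SZ, add(SZ, Z)))
  [2] add(S(add(Z, Z)), mul(SZ, add(SZ, Z)))
  [3] S(add(add(Z, Z), mul(SZ, add(SZ, Z))))
  [4] S(add(Z, mul(SZ, add(SZ, Z))))
  [5] S(mul(SZ, add(SZ, Z)))
  [6] S(add(add(SZ, Z), mul(Z, add(SZ, Z))))
  [7] S(add(S(add(Z, Z)), mul(Z, add(SZ, Z))))
  [8] S(S(add(add(Z, Z), mul(Z, add(SZ, Z)))))
  [9] S(S(add(Z, mul(Z, add(SZ, Z)))))
  [10] S(S(mul(Z, add(SZ, Z))))
  [11] SSZ

Answer: SAME — A ⇓ SSZ, B ⇓ SSZ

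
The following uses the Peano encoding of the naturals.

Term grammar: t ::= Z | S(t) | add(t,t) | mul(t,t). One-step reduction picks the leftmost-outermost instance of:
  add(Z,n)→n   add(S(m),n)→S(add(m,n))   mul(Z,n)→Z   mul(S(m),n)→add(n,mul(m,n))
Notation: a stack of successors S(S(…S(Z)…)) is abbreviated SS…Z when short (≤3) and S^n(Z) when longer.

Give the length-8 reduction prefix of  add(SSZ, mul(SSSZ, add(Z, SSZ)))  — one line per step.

  start: add(SSZ, mul(SSSZ, add(Z, SSZ)))
  →1  S(add(SZ, mul(SSSZ, add(Z, SSZ))))
  →2  S(S(add(Z, mul(SSSZ, add(Z, SSZ)))))
  →3  S(S(mul(SSSZ, add(Z, SSZ))))
  →4  S(S(add(add(Z, SSZ), mul(SSZ, add(Z, SSZ)))))
  →5  S(S(add(SSZ, mul(SSZ, add(Z, SSZ)))))
  →6  S(S(S(add(SZ, mul(SSZ, add(Z, SSZ))))))
  →7  S(S(S(S(add(Z, mul(SSZ, add(Z, SSZ)))))))
  →8  S(S(S(S(mul(SSZ, add(Z, SSZ))))))

Answer: after 8 steps: S(S(S(S(mul(SSZ, add(Z, SSZ))))))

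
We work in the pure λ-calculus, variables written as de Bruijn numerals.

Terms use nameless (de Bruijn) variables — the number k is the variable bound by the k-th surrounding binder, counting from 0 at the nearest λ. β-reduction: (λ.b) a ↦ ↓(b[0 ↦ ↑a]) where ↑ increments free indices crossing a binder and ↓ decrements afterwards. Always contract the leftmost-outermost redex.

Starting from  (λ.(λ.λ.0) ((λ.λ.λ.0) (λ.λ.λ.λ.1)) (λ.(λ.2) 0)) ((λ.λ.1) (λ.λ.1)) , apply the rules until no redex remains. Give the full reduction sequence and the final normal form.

Answer: normal form = λ.λ.λ.λ.1  (in 5 steps)

Working:
  start: (λ.(λ.λ.0) ((λ.λ.λ.0) (λ.λ.λ.λ.1)) (λ.(λ.2) 0)) ((λ.λ.1) (λ.λ.1))
  →1  (λ.λ.0) ((λ.λ.λ.0) (λ.λ.λ.λ.1)) (λ.(λ.(λ.λ.1) (λ.λ.1)) 0)
  →2  (λ.0) (λ.(λ.(λ.λ.1) (λ.λ.1)) 0)
  →3  λ.(λ.(λ.λ.1) (λ.λ.1)) 0
  →4  λ.(λ.λ.1) (λ.λ.1)
  →5  λ.λ.λ.λ.1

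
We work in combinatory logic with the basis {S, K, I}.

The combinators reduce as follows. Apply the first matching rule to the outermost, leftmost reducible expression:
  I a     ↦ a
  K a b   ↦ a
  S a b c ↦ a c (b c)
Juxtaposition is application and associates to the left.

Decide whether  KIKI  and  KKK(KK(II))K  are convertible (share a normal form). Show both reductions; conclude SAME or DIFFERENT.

Answer: DIFFERENT — A ⇓ I, B ⇓ K

Working:
Term A:
  start: KIKI
  [1] II
  [2] I

Term B:
  start: KKK(KK(II))K
  [1] K(KK(II))K
  [2] KK(II)
  [3] K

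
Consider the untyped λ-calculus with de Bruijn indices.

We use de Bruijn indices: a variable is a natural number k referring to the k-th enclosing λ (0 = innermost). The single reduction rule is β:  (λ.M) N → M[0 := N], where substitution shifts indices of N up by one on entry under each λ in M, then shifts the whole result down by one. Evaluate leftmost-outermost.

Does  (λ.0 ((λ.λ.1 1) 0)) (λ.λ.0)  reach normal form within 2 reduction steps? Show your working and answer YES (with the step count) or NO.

Answer: YES — reaches normal form λ.0 in 2 ≤ 2 steps

Reduction:
  start: (λ.0 ((λ.λ.1 1) 0)) (λ.λ.0)
  [1] (λ.λ.0) ((λ.λ.1 1) (λ.λ.0))
  [2] λ.0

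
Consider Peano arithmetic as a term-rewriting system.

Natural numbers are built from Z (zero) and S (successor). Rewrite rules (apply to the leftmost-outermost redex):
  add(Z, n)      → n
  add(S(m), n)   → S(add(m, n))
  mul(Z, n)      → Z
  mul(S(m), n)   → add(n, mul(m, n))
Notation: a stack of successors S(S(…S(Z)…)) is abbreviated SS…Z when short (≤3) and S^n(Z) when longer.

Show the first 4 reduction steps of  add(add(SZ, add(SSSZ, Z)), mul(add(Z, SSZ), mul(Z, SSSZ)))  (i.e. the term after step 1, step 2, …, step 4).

Answer: after 4 steps: S(add(S(add(SSZ, Z)), mul(add(Z, SSZ), mul(Z, SSSZ))))

Reduction:
  start: add(add(SZ, add(SSSZ, Z)), mul(add(Z, SSZ), mul(Z, SSSZ)))
  →1  add(S(add(Z, add(SSSZ, Z))), mul(add(Z, SSZ), mul(Z, SSSZ)))
  →2  S(add(add(Z, add(SSSZ, Z)), mul(add(Z, SSZ), mul(Z, SSSZ))))
  →3  S(add(add(SSSZ, Z), mul(add(Z, SSZ), mul(Z, SSSZ))))
  →4  S(add(S(add(SSZ, Z)), mul(add(Z, SSZ), mul(Z, SSSZ))))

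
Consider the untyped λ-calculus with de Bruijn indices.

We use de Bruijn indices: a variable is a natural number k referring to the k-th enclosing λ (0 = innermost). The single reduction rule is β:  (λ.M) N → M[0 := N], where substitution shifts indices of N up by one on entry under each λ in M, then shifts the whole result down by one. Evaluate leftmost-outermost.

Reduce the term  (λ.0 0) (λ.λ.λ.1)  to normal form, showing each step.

  start: (λ.0 0) (λ.λ.λ.1)
  →1  (λ.λ.λ.1) (λ.λ.λ.1)
  →2  λ.λ.1

Answer: normal form = λ.λ.1  (in 2 steps)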